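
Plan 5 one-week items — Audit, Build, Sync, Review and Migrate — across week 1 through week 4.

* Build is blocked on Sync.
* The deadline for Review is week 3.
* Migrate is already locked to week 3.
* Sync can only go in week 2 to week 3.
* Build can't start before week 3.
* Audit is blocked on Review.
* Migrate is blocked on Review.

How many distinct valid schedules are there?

Splitting on Audit: it can be week 2 (3), week 3 (6), week 4 (6). Listing each branch's schedules as (Build, Sync, Review, Migrate) by week number:
Audit=week 2: (3,2,1,3) (4,2,1,3) (4,3,1,3) — 3.
Audit=week 3: (3,2,1,3) (3,2,2,3) (4,2,1,3) (4,2,2,3) (4,3,1,3) (4,3,2,3) — 6.
Audit=week 4: (3,2,1,3) (3,2,2,3) (4,2,1,3) (4,2,2,3) (4,3,1,3) (4,3,2,3) — 6.
Summing: 3 + 6 + 6 = 15.

15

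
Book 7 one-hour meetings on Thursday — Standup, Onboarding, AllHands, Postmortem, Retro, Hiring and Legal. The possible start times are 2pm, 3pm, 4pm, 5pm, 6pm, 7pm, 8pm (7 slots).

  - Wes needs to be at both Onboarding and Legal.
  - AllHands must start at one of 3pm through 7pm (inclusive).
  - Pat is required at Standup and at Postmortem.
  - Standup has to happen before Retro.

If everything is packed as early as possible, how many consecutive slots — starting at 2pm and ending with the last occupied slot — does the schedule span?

2 slots

The precedence chain requires at least 2 distinct slots.
2 works (last occupied slot: 3pm): for example Postmortem=3pm, AllHands=3pm, Retro=3pm, Hiring=2pm, Standup=2pm, Legal=3pm, Onboarding=2pm.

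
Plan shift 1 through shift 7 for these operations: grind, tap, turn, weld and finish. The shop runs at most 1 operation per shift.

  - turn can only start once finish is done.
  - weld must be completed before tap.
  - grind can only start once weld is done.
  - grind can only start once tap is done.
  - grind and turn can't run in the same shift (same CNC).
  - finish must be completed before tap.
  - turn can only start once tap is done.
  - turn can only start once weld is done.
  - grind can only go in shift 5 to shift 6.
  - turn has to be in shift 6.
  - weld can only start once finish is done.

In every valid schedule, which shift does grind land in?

grind's window is shift 5–shift 6.
turn is fixed at shift 6, and grind can't share a shift with turn.
So grind must be shift 5.

shift 5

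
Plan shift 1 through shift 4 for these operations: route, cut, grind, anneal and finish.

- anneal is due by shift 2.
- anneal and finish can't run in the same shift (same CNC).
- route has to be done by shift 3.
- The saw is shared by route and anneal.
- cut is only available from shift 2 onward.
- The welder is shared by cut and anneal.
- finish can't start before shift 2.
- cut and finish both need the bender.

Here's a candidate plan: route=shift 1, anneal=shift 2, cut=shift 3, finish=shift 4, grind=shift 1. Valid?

anneal and finish can't run in the same shift (same CNC) — holds.
The welder is shared by cut and anneal — holds.
finish can't start before shift 2 — holds.
cut is only available from shift 2 onward — holds.
route has to be done by shift 3 — holds.
The saw is shared by route and anneal — holds.
anneal is due by shift 2 — holds.
cut and finish both need the bender — holds.

Valid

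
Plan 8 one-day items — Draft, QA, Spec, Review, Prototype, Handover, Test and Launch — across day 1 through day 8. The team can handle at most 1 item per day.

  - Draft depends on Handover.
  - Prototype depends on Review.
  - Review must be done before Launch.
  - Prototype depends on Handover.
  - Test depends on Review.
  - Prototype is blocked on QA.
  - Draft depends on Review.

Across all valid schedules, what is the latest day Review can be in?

Downstream work caps Review at day 7.
Review at day 4 is achievable: Prototype in day 5; QA in day 2; Review in day 4; Handover in day 1; Draft in day 6; Launch in day 8; Test in day 7; Spec in day 3.
Nothing later works — the capacity limit rule out every day after day 4.

day 4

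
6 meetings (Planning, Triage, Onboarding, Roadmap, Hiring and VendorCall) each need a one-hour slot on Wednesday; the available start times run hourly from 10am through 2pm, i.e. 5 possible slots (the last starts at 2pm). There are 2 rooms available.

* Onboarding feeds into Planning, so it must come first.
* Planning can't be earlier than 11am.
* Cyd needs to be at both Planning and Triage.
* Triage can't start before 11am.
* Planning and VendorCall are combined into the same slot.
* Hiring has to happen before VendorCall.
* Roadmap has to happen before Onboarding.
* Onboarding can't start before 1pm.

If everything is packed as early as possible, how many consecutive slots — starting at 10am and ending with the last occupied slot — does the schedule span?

5

The precedence chain requires at least 3 distinct slots.
With at most 2 per slot and 6 meetings, at least 3 slots are needed.
Propagating the time windows through the other constraints, Planning can't land before 2pm — that is slot 5 counting from 10am — so the schedule must run through at least 5 slots.
5 works (last occupied slot: 2pm): for example Hiring=10am, Onboarding=1pm, Roadmap=10am, VendorCall=2pm, Triage=11am, Planning=2pm.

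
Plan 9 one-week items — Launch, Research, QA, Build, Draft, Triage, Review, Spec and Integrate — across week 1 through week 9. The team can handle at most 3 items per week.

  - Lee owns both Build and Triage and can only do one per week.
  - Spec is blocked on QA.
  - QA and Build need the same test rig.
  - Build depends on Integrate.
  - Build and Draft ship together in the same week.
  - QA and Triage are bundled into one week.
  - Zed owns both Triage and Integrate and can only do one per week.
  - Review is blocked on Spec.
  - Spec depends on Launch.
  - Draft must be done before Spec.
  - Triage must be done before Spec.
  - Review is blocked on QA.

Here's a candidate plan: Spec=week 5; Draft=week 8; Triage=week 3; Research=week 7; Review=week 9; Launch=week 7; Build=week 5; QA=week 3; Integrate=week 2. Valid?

Invalid. Draft must be done before Spec.

Lee owns both Build and Triage and can only do one per week — holds.
Build and Draft ship together in the same week — violated.
Draft must be done before Spec — violated.
The team can handle at most 3 items per week — holds.
Build depends on Integrate — holds.
Triage must be done before Spec — holds.
Review is blocked on Spec — holds.
Review is blocked on QA — holds.
QA and Build need the same test rig — holds.
Zed owns both Triage and Integrate and can only do one per week — holds.
QA and Triage are bundled into one week — holds.
Spec is blocked on QA — holds.
Spec depends on Launch — violated.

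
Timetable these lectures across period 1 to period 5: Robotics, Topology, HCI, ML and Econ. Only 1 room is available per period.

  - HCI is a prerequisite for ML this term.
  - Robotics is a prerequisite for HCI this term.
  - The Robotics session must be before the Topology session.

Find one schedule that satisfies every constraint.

Robotics -> period 1; HCI -> period 2; Econ -> period 5; ML -> period 4; Topology -> period 3

Checking: Robotics(period 1) before HCI(period 2); Robotics(period 1) before Topology(period 3); HCI(period 2) before ML(period 4); max 1 per period (cap 1).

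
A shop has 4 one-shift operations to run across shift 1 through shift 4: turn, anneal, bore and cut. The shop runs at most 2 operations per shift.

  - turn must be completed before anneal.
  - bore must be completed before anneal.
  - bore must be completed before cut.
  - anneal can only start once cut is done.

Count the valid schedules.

11

Splitting on turn: it can be shift 1 (4), shift 2 (4), shift 3 (3). Listing each branch's schedules as (anneal, bore, cut) by shift number:
turn=shift 1: (3,1,2) (4,1,2) (4,1,3) (4,2,3) — 4.
turn=shift 2: (3,1,2) (4,1,2) (4,1,3) (4,2,3) — 4.
turn=shift 3: (4,1,2) (4,1,3) (4,2,3) — 3.
Summing: 4 + 4 + 3 = 11.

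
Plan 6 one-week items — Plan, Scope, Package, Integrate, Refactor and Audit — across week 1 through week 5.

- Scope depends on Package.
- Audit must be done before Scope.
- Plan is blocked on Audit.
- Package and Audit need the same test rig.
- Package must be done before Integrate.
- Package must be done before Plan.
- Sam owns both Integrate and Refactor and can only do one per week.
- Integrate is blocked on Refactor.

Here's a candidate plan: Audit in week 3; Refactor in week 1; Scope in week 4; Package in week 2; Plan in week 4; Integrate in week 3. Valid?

Plan is blocked on Audit — holds.
Package must be done before Integrate — holds.
Package must be done before Plan — holds.
Package and Audit need the same test rig — holds.
Sam owns both Integrate and Refactor and can only do one per week — holds.
Audit must be done before Scope — holds.
Scope depends on Package — holds.
Integrate is blocked on Refactor — holds.

Yes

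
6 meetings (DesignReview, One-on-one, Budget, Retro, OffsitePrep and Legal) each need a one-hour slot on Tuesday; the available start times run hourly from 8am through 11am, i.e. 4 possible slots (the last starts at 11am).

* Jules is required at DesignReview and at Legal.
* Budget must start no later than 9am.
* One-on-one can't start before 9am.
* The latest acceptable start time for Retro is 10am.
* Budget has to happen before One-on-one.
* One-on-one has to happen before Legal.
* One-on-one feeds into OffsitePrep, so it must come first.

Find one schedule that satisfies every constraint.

DesignReview -> 8am, Retro -> 8am, Legal -> 10am, One-on-one -> 9am, Budget -> 8am, OffsitePrep -> 10am

Checking: Budget(8am) before One-on-one(9am); One-on-one(9am) before Legal(10am); One-on-one(9am) before OffsitePrep(10am); DesignReview(8am) != Legal(10am); Retro=8am in [8am,10am]; One-on-one=9am in [9am,11am]; Budget=8am in [8am,9am].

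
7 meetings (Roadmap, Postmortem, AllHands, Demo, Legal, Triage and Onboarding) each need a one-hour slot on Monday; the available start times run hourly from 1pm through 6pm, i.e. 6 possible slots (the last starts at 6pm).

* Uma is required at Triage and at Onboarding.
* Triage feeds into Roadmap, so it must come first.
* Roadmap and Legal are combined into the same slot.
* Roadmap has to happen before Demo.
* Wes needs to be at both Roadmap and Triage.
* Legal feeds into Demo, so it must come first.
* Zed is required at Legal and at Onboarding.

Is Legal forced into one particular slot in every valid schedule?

No

Legal can be 2pm (e.g. Roadmap -> 2pm, Legal -> 2pm, Postmortem -> 1pm, Demo -> 3pm, AllHands -> 1pm, Triage -> 1pm, Onboarding -> 3pm) or 3pm (e.g. Legal in 3pm; Onboarding in 2pm; Postmortem in 1pm; Roadmap in 3pm; Demo in 4pm; Triage in 1pm; AllHands in 1pm).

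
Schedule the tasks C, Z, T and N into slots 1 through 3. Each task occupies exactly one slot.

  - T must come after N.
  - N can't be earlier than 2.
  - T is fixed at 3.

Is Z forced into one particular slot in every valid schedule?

Z can be 1 (e.g. C=1; N=2; T=3; Z=1) or 2 (e.g. C -> 1, Z -> 2, T -> 3, N -> 2).

No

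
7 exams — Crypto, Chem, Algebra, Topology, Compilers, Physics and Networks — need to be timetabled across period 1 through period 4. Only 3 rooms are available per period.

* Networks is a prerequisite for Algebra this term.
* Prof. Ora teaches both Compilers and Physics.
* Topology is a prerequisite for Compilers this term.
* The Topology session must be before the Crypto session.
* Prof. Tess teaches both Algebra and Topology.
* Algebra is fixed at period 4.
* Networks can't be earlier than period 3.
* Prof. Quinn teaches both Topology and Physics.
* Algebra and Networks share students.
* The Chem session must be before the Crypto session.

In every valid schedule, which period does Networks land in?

Networks's window is period 3–period 4.
Algebra is fixed at period 4, and Networks can't share a period with Algebra.
So Networks must be period 3.

period 3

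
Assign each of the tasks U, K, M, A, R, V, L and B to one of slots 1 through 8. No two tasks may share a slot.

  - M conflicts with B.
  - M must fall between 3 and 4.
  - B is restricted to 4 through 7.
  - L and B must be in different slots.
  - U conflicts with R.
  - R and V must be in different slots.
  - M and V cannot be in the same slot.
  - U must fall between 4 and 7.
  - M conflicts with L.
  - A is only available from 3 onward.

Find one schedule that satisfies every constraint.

V=7, B=5, M=3, U=4, K=1, A=6, L=8, R=2

Checking: M(3) != L(8); R(2) != V(7); L(8) != B(5); M(3) != V(7); M(3) != B(5); U(4) != R(2); A=6 in [3,8]; B=5 in [4,7]; U=4 in [4,7]; M=3 in [3,4]; max 1 per slot (cap 1).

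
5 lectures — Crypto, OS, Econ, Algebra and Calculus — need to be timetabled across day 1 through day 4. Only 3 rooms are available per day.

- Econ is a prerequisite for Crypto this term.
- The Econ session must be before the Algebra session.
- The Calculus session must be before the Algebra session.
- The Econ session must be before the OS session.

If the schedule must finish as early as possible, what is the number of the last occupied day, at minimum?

day 2

The precedence chain requires at least 2 distinct days.
With at most 3 per day and 5 lectures, at least 2 days are needed.
2 works (last occupied day: day 2): for example Algebra -> day 2; Econ -> day 1; Calculus -> day 1; Crypto -> day 2; OS -> day 2.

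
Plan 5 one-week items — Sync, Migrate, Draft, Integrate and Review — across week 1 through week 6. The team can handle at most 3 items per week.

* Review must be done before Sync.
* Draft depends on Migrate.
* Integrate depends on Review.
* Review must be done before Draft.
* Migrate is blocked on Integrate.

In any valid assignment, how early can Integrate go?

week 2

Precedence pushes Integrate to at least week 2; downstream work caps Integrate at week 4.
Integrate at week 2 is achievable: Sync in week 2, Migrate in week 3, Review in week 1, Integrate in week 2, Draft in week 4.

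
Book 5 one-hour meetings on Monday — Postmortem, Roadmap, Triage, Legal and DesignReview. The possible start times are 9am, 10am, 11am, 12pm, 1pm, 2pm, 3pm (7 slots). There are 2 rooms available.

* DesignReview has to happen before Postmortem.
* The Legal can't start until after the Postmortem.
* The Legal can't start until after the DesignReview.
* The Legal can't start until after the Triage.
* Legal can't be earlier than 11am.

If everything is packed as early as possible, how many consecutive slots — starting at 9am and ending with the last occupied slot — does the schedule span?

3 slots

The precedence chain requires at least 3 distinct slots.
With at most 2 per slot and 5 meetings, at least 3 slots are needed.
3 works (last occupied slot: 11am): for example Triage -> 9am, Roadmap -> 10am, Legal -> 11am, Postmortem -> 10am, DesignReview -> 9am.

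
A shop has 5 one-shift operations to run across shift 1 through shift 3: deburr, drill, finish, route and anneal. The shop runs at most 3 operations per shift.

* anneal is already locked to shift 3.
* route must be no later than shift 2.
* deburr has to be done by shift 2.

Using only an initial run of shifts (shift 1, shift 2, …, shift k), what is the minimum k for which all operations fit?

With at most 3 per shift and 5 operations, at least 2 shifts are needed.
anneal can't be placed before shift 3, so the schedule must run through at least shift 3.
3 works (last occupied shift: shift 3): for example deburr=shift 1; route=shift 1; anneal=shift 3; finish=shift 2; drill=shift 1.

3 shifts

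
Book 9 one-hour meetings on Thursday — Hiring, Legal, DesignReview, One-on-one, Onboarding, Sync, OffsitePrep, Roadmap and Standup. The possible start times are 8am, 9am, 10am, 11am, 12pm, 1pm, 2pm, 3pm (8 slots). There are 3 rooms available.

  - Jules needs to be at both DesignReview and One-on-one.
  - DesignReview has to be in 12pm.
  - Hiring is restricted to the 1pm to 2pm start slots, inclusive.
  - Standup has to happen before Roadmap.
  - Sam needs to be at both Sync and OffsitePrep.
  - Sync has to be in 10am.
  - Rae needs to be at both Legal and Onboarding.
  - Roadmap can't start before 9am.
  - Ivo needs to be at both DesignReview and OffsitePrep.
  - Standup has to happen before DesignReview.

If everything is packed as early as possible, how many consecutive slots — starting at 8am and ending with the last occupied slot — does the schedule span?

6

The precedence chain requires at least 2 distinct slots.
With at most 3 per slot and 9 meetings, at least 3 slots are needed.
Hiring can't be placed before 1pm — that is slot 6 counting from 8am — so the schedule must run through at least 6 slots.
6 works (last occupied slot: 1pm): for example Standup=8am, Roadmap=9am, One-on-one=8am, OffsitePrep=9am, Sync=10am, DesignReview=12pm, Legal=8am, Hiring=1pm, Onboarding=9am.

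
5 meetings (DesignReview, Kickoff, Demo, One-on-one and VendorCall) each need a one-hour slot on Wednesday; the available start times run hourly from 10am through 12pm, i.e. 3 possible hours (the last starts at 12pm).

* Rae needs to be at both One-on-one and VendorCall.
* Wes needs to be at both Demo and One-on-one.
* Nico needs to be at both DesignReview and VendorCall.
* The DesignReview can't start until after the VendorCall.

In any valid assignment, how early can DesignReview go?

Precedence pushes DesignReview to at least 11am.
DesignReview at 11am is achievable: DesignReview in 11am, One-on-one in 11am, Kickoff in 10am, VendorCall in 10am, Demo in 10am.

11am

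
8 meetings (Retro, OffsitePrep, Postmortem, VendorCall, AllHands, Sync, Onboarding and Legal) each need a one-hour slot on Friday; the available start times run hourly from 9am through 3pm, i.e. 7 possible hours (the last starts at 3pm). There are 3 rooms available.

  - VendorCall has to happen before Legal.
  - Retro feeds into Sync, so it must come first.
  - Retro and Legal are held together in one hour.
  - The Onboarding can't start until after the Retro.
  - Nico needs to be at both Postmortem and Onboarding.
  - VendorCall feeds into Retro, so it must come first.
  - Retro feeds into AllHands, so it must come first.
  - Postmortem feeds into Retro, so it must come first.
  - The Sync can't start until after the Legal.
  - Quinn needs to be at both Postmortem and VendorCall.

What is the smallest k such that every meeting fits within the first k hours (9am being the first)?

The precedence chain requires at least 3 distinct hours.
With at most 3 per hour and 8 meetings, at least 3 hours are needed.
Could 3 hours be enough, i.e. nothing placed later than 11am? No: Sync must come after Retro (at 9am or later) → {10am, 11am}; Retro must come before Sync (at 11am or earlier) → {9am, 10am}; Retro must come after Postmortem (at 9am or later) → {10am}; Postmortem must come before Retro (at 10am or earlier) → {9am}; VendorCall must come before Retro (at 10am or earlier) → {9am}; VendorCall can't share with Postmortem (9am) → nothing is left.
So 3 hours is not enough.
4 works (last occupied hour: 12pm): for example Sync -> 12pm; AllHands -> 12pm; Onboarding -> 12pm; Legal -> 11am; Retro -> 11am; VendorCall -> 9am; Postmortem -> 10am; OffsitePrep -> 9am.

4 hours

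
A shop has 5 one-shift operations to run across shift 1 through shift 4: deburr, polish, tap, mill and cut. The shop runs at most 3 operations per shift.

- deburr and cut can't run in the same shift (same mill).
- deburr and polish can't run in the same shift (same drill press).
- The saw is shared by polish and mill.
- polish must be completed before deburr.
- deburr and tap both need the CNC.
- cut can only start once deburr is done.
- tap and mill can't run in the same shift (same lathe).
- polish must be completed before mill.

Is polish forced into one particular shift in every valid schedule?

polish can be shift 1 (e.g. polish in shift 1; mill in shift 2; tap in shift 1; cut in shift 3; deburr in shift 2) or shift 2 (e.g. cut in shift 4, tap in shift 1, polish in shift 2, deburr in shift 3, mill in shift 3).

No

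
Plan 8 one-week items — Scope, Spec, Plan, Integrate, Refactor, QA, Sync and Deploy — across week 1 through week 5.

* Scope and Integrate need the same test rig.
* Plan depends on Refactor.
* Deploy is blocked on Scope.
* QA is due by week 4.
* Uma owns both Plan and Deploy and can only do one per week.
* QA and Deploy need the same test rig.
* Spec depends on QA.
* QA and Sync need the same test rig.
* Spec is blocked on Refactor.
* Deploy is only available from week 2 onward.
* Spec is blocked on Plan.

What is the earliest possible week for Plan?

week 2

Precedence pushes Plan to at least week 2; downstream work caps Plan at week 4.
Plan at week 2 is achievable: Spec=week 3, QA=week 1, Deploy=week 3, Refactor=week 1, Sync=week 2, Scope=week 1, Integrate=week 2, Plan=week 2.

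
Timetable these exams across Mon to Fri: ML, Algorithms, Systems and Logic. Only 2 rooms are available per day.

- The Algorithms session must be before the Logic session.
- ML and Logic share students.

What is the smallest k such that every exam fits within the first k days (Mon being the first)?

2

The precedence chain requires at least 2 distinct days.
With at most 2 per day and 4 exams, at least 2 days are needed.
2 works (last occupied day: Tue): for example ML in Mon, Systems in Tue, Algorithms in Mon, Logic in Tue.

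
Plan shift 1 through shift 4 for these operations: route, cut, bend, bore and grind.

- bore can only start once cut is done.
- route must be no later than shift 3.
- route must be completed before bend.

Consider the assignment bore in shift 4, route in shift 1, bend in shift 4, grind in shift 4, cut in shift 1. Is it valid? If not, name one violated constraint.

route must be completed before bend — holds.
bore can only start once cut is done — holds.
route must be no later than shift 3 — holds.

Valid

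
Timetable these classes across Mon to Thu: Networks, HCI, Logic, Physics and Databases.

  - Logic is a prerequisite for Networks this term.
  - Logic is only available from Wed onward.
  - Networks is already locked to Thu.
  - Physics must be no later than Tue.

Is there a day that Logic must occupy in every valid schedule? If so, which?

Logic is available from Wed; downstream work caps Logic at Wed.
So Logic is pinned to Wed.

Wed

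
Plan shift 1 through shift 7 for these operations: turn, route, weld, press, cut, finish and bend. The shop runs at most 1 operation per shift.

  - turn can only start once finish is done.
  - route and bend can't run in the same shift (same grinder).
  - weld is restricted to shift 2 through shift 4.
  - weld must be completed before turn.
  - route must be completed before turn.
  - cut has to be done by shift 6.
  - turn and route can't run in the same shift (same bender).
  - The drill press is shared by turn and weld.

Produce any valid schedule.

bend=shift 7; press=shift 6; turn=shift 5; finish=shift 4; route=shift 3; weld=shift 2; cut=shift 1

Checking: finish(shift 4) before turn(shift 5); route(shift 3) before turn(shift 5); weld(shift 2) before turn(shift 5); turn(shift 5) != weld(shift 2); turn(shift 5) != route(shift 3); route(shift 3) != bend(shift 7); weld=shift 2 in [shift 2,shift 4]; cut=shift 1 in [shift 1,shift 6]; max 1 per shift (cap 1).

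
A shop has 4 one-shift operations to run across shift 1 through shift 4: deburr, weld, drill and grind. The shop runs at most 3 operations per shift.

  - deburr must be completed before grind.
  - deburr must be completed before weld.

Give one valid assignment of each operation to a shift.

drill -> shift 1; weld -> shift 2; grind -> shift 2; deburr -> shift 1

Checking: deburr(shift 1) before weld(shift 2); deburr(shift 1) before grind(shift 2); max 2 per shift (cap 3).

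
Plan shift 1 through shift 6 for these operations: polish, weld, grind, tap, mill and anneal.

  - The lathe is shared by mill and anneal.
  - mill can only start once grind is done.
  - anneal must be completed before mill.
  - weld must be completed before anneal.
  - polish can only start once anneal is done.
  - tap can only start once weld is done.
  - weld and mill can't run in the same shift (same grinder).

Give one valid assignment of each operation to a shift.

tap in shift 2; mill in shift 3; weld in shift 1; grind in shift 1; anneal in shift 2; polish in shift 3

Checking: grind(shift 1) before mill(shift 3); anneal(shift 2) before polish(shift 3); weld(shift 1) before anneal(shift 2); weld(shift 1) before tap(shift 2); anneal(shift 2) before mill(shift 3); mill(shift 3) != anneal(shift 2); weld(shift 1) != mill(shift 3).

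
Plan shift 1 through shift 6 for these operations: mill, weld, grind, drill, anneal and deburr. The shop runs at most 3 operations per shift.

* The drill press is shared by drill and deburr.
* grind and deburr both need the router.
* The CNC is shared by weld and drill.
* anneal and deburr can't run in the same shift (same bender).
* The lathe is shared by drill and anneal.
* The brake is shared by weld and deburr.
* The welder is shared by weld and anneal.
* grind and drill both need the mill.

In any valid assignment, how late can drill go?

shift 6

drill at shift 6 is achievable: weld in shift 1; anneal in shift 2; grind in shift 1; deburr in shift 3; drill in shift 6; mill in shift 1.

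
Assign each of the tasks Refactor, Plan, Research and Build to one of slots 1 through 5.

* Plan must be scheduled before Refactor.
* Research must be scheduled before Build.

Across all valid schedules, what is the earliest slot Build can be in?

2

Precedence pushes Build to at least 2.
Build at 2 is achievable: Plan in 1, Research in 1, Refactor in 2, Build in 2.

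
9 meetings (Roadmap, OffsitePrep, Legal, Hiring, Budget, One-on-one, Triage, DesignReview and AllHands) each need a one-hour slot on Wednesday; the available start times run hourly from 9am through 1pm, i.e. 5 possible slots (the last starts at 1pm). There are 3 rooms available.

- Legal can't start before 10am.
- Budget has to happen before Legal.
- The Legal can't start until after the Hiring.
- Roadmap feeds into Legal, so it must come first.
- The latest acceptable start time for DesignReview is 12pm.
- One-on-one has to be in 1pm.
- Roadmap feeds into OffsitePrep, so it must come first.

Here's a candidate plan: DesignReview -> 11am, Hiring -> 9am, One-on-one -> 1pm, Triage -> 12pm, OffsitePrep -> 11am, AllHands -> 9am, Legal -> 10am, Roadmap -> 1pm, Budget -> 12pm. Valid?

No. Roadmap feeds into Legal, so it must come first is not satisfied.

The Legal can't start until after the Hiring — holds.
Roadmap feeds into Legal, so it must come first — violated.
Legal can't start before 10am — holds.
Budget has to happen before Legal — violated.
One-on-one has to be in 1pm — holds.
There are 3 rooms available — holds.
The latest acceptable start time for DesignReview is 12pm — holds.
Roadmap feeds into OffsitePrep, so it must come first — violated.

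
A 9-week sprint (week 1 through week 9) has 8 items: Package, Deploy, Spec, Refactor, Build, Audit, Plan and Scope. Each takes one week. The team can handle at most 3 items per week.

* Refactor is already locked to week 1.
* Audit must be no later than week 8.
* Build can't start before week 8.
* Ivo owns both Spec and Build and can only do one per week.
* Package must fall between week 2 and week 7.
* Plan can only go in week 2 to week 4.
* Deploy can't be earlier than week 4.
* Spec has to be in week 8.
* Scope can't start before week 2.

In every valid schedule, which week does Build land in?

Build's window is week 8–week 9.
Spec is fixed at week 8, and Build can't share a week with Spec.
So Build must be week 9.

week 9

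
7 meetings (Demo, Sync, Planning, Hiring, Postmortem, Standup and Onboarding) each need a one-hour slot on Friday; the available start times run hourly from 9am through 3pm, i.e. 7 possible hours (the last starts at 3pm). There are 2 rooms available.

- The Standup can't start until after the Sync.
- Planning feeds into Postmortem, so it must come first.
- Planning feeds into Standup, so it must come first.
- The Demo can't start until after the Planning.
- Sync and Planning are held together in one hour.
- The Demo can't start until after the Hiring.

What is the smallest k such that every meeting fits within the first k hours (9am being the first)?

The precedence chain requires at least 2 distinct hours.
With at most 2 per hour and 7 meetings, at least 4 hours are needed.
4 works (last occupied hour: 12pm): for example Planning -> 9am, Hiring -> 10am, Onboarding -> 12pm, Sync -> 9am, Standup -> 10am, Postmortem -> 11am, Demo -> 11am.

4 hours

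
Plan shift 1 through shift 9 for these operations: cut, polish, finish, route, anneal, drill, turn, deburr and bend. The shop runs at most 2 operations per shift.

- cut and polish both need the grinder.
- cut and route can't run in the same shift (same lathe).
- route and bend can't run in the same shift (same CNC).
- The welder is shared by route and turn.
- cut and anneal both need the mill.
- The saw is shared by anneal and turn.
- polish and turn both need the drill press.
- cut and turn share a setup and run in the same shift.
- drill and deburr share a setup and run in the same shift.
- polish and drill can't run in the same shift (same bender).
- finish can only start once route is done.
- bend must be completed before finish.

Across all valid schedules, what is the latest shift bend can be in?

Downstream work caps bend at shift 8.
bend at shift 8 is achievable: drill=shift 4; deburr=shift 4; bend=shift 8; polish=shift 1; cut=shift 2; turn=shift 2; anneal=shift 3; finish=shift 9; route=shift 1.

shift 8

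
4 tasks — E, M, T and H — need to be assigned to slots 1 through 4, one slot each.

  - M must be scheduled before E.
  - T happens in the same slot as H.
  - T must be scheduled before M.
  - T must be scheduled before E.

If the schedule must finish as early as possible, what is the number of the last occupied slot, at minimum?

3

The precedence chain requires at least 3 distinct slots.
3 works (last occupied slot: 3): for example E in 3; H in 1; T in 1; M in 2.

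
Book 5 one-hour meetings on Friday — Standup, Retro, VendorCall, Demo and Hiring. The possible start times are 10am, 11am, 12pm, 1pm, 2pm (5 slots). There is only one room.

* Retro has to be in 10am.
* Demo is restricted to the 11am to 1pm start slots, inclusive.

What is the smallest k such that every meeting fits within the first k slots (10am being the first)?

With at most 1 per slot and 5 meetings, at least 5 slots are needed.
Demo can't be placed before 11am — that is slot 2 counting from 10am — so the schedule must run through at least 2 slots.
5 works (last occupied slot: 2pm): for example Retro=10am; Hiring=2pm; VendorCall=1pm; Demo=11am; Standup=12pm.

5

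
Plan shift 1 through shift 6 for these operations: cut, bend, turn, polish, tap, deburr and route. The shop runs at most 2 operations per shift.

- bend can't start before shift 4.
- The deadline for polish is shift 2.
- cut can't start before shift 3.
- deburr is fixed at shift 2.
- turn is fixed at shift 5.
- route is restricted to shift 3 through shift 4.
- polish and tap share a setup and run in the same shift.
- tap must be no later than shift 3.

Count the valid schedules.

Splitting on cut: it can be shift 3 (6), shift 4 (5), shift 5 (4), shift 6 (6). Listing each branch's schedules as (bend, turn, polish, tap, deburr, route) by shift number:
cut=shift 3: (4,5,1,1,2,3) (4,5,1,1,2,4) (5,5,1,1,2,3) (5,5,1,1,2,4) (6,5,1,1,2,3) (6,5,1,1,2,4) — 6.
cut=shift 4: (4,5,1,1,2,3) (5,5,1,1,2,3) (5,5,1,1,2,4) (6,5,1,1,2,3) (6,5,1,1,2,4) — 5.
cut=shift 5: (4,5,1,1,2,3) (4,5,1,1,2,4) (6,5,1,1,2,3) (6,5,1,1,2,4) — 4.
cut=shift 6: (4,5,1,1,2,3) (4,5,1,1,2,4) (5,5,1,1,2,3) (5,5,1,1,2,4) (6,5,1,1,2,3) (6,5,1,1,2,4) — 6.
Summing: 6 + 5 + 4 + 6 = 21.

21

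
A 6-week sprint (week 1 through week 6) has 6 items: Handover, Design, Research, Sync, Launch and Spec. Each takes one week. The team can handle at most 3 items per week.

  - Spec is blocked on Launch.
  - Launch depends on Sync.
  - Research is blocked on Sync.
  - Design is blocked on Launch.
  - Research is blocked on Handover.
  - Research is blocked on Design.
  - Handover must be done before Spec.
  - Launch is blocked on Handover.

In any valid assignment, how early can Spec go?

week 3

Precedence pushes Spec to at least week 3.
Spec at week 3 is achievable: Sync in week 1, Design in week 3, Launch in week 2, Handover in week 1, Research in week 4, Spec in week 3.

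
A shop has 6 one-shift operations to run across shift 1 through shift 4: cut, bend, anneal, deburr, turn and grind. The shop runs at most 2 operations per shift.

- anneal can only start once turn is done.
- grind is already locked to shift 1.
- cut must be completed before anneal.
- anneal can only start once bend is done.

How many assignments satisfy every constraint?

Splitting on cut: it can be shift 1 (12), shift 2 (23), shift 3 (19). Listing each branch's schedules as (bend, anneal, deburr, turn, grind) by shift number:
cut=shift 1: (2,3,3,2,1) (2,3,4,2,1) (2,4,2,3,1) (2,4,3,2,1) (2,4,3,3,1) (2,4,4,2,1) (2,4,4,3,1) (3,4,2,2,1) (3,4,2,3,1) (3,4,3,2,1) (3,4,4,2,1) (3,4,4,3,1) — 12.
cut=shift 2: (1,3,3,2,1) (1,3,4,2,1) (1,4,2,3,1) (1,4,3,2,1) (1,4,3,3,1) (1,4,4,2,1) (1,4,4,3,1) (2,3,3,1,1) (2,3,4,1,1) (2,4,1,3,1) (2,4,3,1,1) (2,4,3,3,1) (2,4,4,1,1) (2,4,4,3,1) (3,4,1,2,1) (3,4,1,3,1) (3,4,2,1,1) (3,4,2,3,1) (3,4,3,1,1) (3,4,3,2,1) (3,4,4,1,1) (3,4,4,2,1) (3,4,4,3,1) — 23.
cut=shift 3: (1,4,2,2,1) (1,4,2,3,1) (1,4,3,2,1) (1,4,4,2,1) (1,4,4,3,1) (2,4,1,2,1) (2,4,1,3,1) (2,4,2,1,1) (2,4,2,3,1) (2,4,3,1,1) (2,4,3,2,1) (2,4,4,1,1) (2,4,4,2,1) (2,4,4,3,1) (3,4,1,2,1) (3,4,2,1,1) (3,4,2,2,1) (3,4,4,1,1) (3,4,4,2,1) — 19.
Summing: 12 + 23 + 19 = 54.

54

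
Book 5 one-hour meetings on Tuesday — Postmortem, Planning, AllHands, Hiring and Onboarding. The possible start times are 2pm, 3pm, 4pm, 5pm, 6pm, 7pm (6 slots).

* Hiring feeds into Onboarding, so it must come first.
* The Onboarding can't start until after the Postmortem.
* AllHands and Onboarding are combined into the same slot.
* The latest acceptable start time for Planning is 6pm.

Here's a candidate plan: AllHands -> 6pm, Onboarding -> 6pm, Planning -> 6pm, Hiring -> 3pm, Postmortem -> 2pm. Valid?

Yes, all constraints hold

The latest acceptable start time for Planning is 6pm — holds.
Hiring feeds into Onboarding, so it must come first — holds.
The Onboarding can't start until after the Postmortem — holds.
AllHands and Onboarding are combined into the same slot — holds.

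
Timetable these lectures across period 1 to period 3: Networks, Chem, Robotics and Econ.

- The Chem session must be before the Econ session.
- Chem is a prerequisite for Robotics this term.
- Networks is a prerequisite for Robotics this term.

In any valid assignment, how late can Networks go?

period 2

Downstream work caps Networks at period 2.
Networks at period 2 is achievable: Networks in period 2; Robotics in period 3; Chem in period 1; Econ in period 2.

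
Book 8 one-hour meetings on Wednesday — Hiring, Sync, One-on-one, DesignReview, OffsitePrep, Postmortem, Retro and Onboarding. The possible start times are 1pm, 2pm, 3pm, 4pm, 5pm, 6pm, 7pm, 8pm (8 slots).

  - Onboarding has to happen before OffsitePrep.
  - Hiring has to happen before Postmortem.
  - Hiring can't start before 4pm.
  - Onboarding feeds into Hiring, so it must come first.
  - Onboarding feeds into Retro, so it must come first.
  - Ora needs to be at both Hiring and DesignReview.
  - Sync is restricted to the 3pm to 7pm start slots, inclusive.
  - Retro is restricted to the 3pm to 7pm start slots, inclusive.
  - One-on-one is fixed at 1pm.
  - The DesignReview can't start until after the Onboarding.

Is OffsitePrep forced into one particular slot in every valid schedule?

OffsitePrep can be 2pm (e.g. Onboarding -> 1pm, DesignReview -> 2pm, Postmortem -> 5pm, Hiring -> 4pm, OffsitePrep -> 2pm, Retro -> 3pm, One-on-one -> 1pm, Sync -> 3pm) or 3pm (e.g. OffsitePrep in 3pm, One-on-one in 1pm, DesignReview in 2pm, Retro in 3pm, Sync in 3pm, Onboarding in 1pm, Postmortem in 5pm, Hiring in 4pm).

No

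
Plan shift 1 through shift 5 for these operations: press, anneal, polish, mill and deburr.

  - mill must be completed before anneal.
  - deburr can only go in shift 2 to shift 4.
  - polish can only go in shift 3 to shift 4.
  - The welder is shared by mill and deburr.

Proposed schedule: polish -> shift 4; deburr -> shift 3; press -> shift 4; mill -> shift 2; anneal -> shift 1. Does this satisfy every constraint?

deburr can only go in shift 2 to shift 4 — holds.
polish can only go in shift 3 to shift 4 — holds.
The welder is shared by mill and deburr — holds.
mill must be completed before anneal — violated.

No. mill must be completed before anneal is not satisfied.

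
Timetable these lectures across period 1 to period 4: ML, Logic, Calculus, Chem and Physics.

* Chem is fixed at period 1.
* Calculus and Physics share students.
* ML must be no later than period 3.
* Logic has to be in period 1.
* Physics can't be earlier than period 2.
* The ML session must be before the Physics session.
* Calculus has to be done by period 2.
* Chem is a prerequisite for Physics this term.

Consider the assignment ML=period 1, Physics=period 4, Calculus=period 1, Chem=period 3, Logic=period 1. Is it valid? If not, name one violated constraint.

The ML session must be before the Physics session — holds.
Logic has to be in period 1 — holds.
ML must be no later than period 3 — holds.
Chem is fixed at period 1 — violated.
Calculus has to be done by period 2 — holds.
Calculus and Physics share students — holds.
Physics can't be earlier than period 2 — holds.
Chem is a prerequisite for Physics this term — holds.

Invalid. Chem is fixed at period 1.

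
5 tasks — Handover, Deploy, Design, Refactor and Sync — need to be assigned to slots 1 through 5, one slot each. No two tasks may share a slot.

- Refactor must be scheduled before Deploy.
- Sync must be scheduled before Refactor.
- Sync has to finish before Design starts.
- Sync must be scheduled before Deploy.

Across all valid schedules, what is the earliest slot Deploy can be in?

3

Precedence pushes Deploy to at least 3.
Deploy at 3 is achievable: Handover=5, Deploy=3, Design=4, Sync=1, Refactor=2.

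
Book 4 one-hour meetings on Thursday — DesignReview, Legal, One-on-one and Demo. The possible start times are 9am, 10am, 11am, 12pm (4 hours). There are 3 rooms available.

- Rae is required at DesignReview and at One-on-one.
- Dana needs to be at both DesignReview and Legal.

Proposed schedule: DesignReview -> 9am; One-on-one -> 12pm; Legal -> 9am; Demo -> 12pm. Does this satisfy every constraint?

No. Dana needs to be at both DesignReview and Legal is not satisfied.

Dana needs to be at both DesignReview and Legal — violated.
Rae is required at DesignReview and at One-on-one — holds.
There are 3 rooms available — holds.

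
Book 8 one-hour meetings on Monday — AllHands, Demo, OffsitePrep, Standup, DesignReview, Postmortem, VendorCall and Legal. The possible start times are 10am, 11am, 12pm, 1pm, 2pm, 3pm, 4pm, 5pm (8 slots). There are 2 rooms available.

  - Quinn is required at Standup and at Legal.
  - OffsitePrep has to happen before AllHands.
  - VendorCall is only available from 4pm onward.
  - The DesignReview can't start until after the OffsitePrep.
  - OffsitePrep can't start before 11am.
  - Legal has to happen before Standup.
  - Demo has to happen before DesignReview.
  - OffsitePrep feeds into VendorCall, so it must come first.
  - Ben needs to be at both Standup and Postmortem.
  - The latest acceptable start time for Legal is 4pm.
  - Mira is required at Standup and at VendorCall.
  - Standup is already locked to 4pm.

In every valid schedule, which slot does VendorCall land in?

5pm

VendorCall's window is 4pm–5pm.
Standup is fixed at 4pm, and VendorCall can't share a slot with Standup.
So VendorCall must be 5pm.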